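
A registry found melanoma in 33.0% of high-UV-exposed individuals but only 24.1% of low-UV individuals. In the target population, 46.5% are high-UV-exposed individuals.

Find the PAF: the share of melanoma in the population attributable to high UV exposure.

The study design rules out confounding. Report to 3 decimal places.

PAF ≈ 0.147

p₁ = 0.33, p₀ = 0.241.
Overall risk P(Y=1) = π·p₁ + (1−π)·p₀ = 0.465×0.33 + 0.535×0.241 = 0.28238.
Under exogeneity, PAF = [P(Y=1) − p₀] / P(Y=1).
PAF = (0.28238 − 0.241) / 0.28238 ≈ 0.1466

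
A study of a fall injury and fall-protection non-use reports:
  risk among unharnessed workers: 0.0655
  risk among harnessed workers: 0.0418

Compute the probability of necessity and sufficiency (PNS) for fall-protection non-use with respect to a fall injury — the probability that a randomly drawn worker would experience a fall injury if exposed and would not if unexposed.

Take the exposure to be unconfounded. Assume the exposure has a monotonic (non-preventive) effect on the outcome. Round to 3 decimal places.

Let p₁ = 0.0655, p₀ = 0.0418.
Under exogeneity and monotonicity, PNS = p₁ − p₀.
PNS = 0.0655 − 0.0418 = 0.0237

PNS ≈ 0.024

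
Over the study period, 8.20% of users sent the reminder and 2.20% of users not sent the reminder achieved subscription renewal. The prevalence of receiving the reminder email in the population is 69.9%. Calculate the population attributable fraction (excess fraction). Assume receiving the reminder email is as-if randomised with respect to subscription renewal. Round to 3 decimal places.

p₁ = 0.082, p₀ = 0.022.
Overall risk P(Y=1) = π·p₁ + (1−π)·p₀ = 0.699×0.082 + 0.301×0.022 = 0.06394.
Under exogeneity, PAF = [P(Y=1) − p₀] / P(Y=1).
PAF = (0.06394 − 0.022) / 0.06394 ≈ 0.6559

PAF ≈ 0.656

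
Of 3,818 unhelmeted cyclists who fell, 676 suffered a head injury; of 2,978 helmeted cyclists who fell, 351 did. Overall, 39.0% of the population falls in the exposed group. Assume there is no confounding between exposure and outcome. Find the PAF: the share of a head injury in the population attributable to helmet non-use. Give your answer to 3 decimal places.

PAF ≈ 0.164

p₁ = P(outcome | exposed) = 676/3818 = 0.17706
p₀ = P(outcome | unexposed) = 351/2978 = 0.11786
Overall risk P(Y=1) = π·p₁ + (1−π)·p₀ = 0.39×0.17706 + 0.61×0.11786 = 0.14095.
Under exogeneity, PAF = [P(Y=1) − p₀] / P(Y=1).
PAF = (0.14095 − 0.11786) / 0.14095 ≈ 0.1638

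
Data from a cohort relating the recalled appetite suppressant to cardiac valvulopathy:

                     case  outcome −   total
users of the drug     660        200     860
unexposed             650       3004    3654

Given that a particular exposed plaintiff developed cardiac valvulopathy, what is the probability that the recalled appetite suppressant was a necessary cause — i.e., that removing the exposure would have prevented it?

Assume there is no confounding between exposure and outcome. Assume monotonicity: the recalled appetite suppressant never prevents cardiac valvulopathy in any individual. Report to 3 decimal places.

p₁ = P(outcome | exposed) = 660/860 = 0.76744
p₀ = P(outcome | unexposed) = 650/3654 = 0.17789
Under exogeneity and monotonicity, PN = (p₁ − p₀)/p₁.
PN = (0.76744 − 0.17789) / 0.76744 ≈ 0.7682

PN ≈ 0.768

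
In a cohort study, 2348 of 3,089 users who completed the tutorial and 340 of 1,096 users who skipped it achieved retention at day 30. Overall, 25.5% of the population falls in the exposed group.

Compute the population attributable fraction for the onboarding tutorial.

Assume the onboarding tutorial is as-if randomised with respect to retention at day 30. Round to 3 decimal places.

p₁ = P(outcome | exposed) = 2348/3089 = 0.76012
p₀ = P(outcome | unexposed) = 340/1096 = 0.31022
Overall risk P(Y=1) = π·p₁ + (1−π)·p₀ = 0.255×0.76012 + 0.745×0.31022 = 0.42494.
Under exogeneity, PAF = [P(Y=1) − p₀] / P(Y=1).
PAF = (0.42494 − 0.31022) / 0.42494 ≈ 0.2700

PAF ≈ 0.270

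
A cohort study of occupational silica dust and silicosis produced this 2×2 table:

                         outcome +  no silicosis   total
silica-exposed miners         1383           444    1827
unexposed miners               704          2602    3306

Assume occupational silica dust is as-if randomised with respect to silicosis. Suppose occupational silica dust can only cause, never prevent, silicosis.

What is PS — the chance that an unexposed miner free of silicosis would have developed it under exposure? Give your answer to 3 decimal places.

p₁ = P(outcome | exposed) = 1383/1827 = 0.75698
p₀ = P(outcome | unexposed) = 704/3306 = 0.21295
Under exogeneity and monotonicity, PS = (p₁ − p₀)/(1 − p₀).
PS = (0.75698 − 0.21295) / 0.78705 ≈ 0.6912

PS ≈ 0.691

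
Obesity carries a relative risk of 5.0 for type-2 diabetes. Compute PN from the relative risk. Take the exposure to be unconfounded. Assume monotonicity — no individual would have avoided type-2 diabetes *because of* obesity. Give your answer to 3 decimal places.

PN ≈ 0.800

Under exogeneity and monotonicity, PN = (RR − 1) / RR = 1 − 1/RR.
PN = (5.0 − 1) / 5.0 = 4 / 5.0 ≈ 0.8000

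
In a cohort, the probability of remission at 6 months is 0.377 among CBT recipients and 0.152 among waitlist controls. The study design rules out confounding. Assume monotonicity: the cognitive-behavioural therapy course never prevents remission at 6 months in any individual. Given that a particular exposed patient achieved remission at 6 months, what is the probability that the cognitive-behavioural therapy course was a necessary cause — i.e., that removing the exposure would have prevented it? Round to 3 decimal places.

PN ≈ 0.597

Let p₁ = 0.377, p₀ = 0.152.
Under exogeneity and monotonicity, PN = (p₁ − p₀) / p₁.
PN = (0.377 − 0.152) / 0.377 = 0.225 / 0.377 ≈ 0.5968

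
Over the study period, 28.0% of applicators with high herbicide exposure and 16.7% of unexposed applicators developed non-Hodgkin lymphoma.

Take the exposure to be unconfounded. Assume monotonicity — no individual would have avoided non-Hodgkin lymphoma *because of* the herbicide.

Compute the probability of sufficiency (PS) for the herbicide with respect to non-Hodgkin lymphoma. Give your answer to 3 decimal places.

PS ≈ 0.136

p₁ = 0.28, p₀ = 0.167.
Under exogeneity and monotonicity, PS = (p₁ − p₀) / (1 − p₀).
PS = (0.28 − 0.167) / (1 − 0.167) = 0.113 / 0.833 ≈ 0.1357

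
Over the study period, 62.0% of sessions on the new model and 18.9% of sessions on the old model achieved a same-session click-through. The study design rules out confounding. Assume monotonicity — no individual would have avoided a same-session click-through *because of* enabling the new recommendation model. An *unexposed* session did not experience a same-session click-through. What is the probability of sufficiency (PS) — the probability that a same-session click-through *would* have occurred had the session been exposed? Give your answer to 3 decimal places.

p₁ = 0.62, p₀ = 0.189.
Under exogeneity and monotonicity, PS = (p₁ − p₀) / (1 − p₀).
PS = (0.62 − 0.189) / (1 − 0.189) = 0.431 / 0.811 ≈ 0.5314

PS ≈ 0.531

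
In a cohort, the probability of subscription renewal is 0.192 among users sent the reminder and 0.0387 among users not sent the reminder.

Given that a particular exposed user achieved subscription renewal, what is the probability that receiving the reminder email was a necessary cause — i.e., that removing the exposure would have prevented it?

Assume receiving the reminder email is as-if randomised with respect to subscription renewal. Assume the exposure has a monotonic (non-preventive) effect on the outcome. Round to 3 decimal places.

PN ≈ 0.798

Let p₁ = 0.192, p₀ = 0.0387.
Under exogeneity and monotonicity, PN = (p₁ − p₀) / p₁.
PN = (0.192 − 0.0387) / 0.192 = 0.1533 / 0.192 ≈ 0.7984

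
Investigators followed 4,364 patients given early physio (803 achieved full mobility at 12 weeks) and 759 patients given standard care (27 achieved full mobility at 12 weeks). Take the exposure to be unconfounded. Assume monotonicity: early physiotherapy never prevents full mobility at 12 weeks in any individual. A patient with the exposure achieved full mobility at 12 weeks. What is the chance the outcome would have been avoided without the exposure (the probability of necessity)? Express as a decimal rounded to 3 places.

p₁ = P(outcome | exposed) = 803/4364 = 0.18401
p₀ = P(outcome | unexposed) = 27/759 = 0.035573
Under exogeneity and monotonicity, PN = (p₁ − p₀) / p₁.
PN = (0.18401 − 0.035573) / 0.18401 = 0.14843 / 0.18401 ≈ 0.8067

PN ≈ 0.807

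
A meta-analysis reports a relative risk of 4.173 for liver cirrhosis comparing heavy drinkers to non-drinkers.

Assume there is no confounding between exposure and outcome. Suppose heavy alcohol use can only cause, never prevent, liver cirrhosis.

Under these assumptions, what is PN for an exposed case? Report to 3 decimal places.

PN ≈ 0.760

Under exogeneity and monotonicity, PN = (RR − 1) / RR = 1 − 1/RR.
PN = (4.173 − 1) / 4.173 = 3.173 / 4.173 ≈ 0.7604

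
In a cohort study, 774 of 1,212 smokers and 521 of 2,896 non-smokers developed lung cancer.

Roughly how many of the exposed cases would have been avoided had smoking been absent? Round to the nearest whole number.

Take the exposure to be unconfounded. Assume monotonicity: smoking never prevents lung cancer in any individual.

about 556 cases

p₁ = P(outcome | exposed) = 774/1212 = 0.63861
p₀ = P(outcome | unexposed) = 521/2896 = 0.1799
PN = (p₁ − p₀)/p₁ = (0.63861 − 0.1799) / 0.63861 ≈ 0.71829.
Attributable cases ≈ PN × (exposed cases) = 0.71829 × 774 ≈ 555.96.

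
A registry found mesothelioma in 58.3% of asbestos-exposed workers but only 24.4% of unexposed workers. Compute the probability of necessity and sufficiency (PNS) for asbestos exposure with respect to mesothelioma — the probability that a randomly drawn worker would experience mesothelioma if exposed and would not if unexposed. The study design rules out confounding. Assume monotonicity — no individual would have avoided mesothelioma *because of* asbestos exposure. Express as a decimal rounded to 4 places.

p₁ = 0.583, p₀ = 0.244.
Under exogeneity and monotonicity, PNS = p₁ − p₀.
PNS = 0.583 − 0.244 = 0.339

PNS ≈ 0.3390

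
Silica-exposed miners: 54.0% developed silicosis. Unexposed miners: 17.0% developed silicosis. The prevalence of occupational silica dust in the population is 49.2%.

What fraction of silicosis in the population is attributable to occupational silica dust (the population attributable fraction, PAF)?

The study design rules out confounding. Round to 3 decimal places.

PAF ≈ 0.517

p₁ = 0.54, p₀ = 0.17.
Overall risk P(Y=1) = π·p₁ + (1−π)·p₀ = 0.492×0.54 + 0.508×0.17 = 0.35204.
Under exogeneity, PAF = [P(Y=1) − p₀] / P(Y=1).
PAF = (0.35204 − 0.17) / 0.35204 ≈ 0.5171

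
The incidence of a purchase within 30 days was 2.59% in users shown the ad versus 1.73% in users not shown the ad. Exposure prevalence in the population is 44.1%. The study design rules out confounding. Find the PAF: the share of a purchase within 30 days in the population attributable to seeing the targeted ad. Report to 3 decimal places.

p₁ = 0.0259, p₀ = 0.0173.
Overall risk P(Y=1) = π·p₁ + (1−π)·p₀ = 0.441×0.0259 + 0.559×0.0173 = 0.021093.
Under exogeneity, PAF = [P(Y=1) − p₀] / P(Y=1).
PAF = (0.021093 − 0.0173) / 0.021093 ≈ 0.1798

PAF ≈ 0.180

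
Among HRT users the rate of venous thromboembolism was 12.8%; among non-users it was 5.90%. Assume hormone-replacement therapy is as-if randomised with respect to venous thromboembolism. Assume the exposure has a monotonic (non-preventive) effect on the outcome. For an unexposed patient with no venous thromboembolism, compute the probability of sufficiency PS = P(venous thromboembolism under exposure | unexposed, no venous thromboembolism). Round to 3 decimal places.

p₁ = 0.128, p₀ = 0.059.
Under exogeneity and monotonicity, PS = (p₁ − p₀) / (1 − p₀).
PS = (0.128 − 0.059) / (1 − 0.059) = 0.069 / 0.941 ≈ 0.0733

PS ≈ 0.073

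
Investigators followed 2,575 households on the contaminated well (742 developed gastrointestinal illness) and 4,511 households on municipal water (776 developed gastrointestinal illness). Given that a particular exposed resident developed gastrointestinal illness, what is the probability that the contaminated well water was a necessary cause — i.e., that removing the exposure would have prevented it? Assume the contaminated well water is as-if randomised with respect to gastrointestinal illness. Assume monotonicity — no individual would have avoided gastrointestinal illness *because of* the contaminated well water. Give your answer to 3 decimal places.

p₁ = P(outcome | exposed) = 742/2575 = 0.28816
p₀ = P(outcome | unexposed) = 776/4511 = 0.17202
Under exogeneity and monotonicity, PN = (p₁ − p₀) / p₁.
PN = (0.28816 − 0.17202) / 0.28816 = 0.11613 / 0.28816 ≈ 0.4030

PN ≈ 0.403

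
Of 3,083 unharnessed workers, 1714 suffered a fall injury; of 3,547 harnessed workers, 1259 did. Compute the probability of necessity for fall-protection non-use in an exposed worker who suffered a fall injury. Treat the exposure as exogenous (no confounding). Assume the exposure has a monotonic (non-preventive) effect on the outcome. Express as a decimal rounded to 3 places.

PN ≈ 0.362

p₁ = P(outcome | exposed) = 1714/3083 = 0.55595
p₀ = P(outcome | unexposed) = 1259/3547 = 0.35495
Under exogeneity and monotonicity, PN = (p₁ − p₀) / p₁.
PN = (0.55595 − 0.35495) / 0.55595 = 0.201 / 0.55595 ≈ 0.3615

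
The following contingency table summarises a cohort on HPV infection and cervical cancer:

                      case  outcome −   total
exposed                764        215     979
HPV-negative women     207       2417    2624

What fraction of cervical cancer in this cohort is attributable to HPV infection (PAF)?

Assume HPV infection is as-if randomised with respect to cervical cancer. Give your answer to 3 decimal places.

p₁ = P(outcome | exposed) = 764/979 = 0.78039
p₀ = P(outcome | unexposed) = 207/2624 = 0.078887
Exposure prevalence π = 979/3603 = 0.27172; overall risk P(Y=1) = 0.2695.
Under exogeneity, PAF = [P(Y=1) − p₀]/P(Y=1).
PAF = (0.2695 − 0.078887) / 0.2695 ≈ 0.7073

PAF ≈ 0.707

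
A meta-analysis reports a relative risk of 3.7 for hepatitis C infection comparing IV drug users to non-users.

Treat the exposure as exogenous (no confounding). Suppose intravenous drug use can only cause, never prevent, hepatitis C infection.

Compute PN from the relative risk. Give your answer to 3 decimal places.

PN ≈ 0.730

Under exogeneity and monotonicity, PN = (RR − 1) / RR = 1 − 1/RR.
PN = (3.7 − 1) / 3.7 = 2.7 / 3.7 ≈ 0.7297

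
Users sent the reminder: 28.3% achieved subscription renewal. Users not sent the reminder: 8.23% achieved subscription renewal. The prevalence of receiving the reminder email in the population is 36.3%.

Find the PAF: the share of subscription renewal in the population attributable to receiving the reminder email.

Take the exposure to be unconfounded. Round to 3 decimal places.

p₁ = 0.283, p₀ = 0.0823.
Overall risk P(Y=1) = π·p₁ + (1−π)·p₀ = 0.363×0.283 + 0.637×0.0823 = 0.15515.
Under exogeneity, PAF = [P(Y=1) − p₀] / P(Y=1).
PAF = (0.15515 − 0.0823) / 0.15515 ≈ 0.4696

PAF ≈ 0.470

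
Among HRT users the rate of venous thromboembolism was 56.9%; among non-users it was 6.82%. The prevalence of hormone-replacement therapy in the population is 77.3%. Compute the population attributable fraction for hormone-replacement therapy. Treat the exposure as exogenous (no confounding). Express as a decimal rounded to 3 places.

p₁ = 0.569, p₀ = 0.0682.
Overall risk P(Y=1) = π·p₁ + (1−π)·p₀ = 0.773×0.569 + 0.227×0.0682 = 0.45532.
Under exogeneity, PAF = [P(Y=1) − p₀] / P(Y=1).
PAF = (0.45532 − 0.0682) / 0.45532 ≈ 0.8502

PAF ≈ 0.850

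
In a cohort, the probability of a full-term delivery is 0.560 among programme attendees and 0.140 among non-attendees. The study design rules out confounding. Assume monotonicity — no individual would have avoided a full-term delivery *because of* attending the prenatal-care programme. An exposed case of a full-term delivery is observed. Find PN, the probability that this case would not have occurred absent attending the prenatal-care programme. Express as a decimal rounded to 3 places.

Let p₁ = 0.56, p₀ = 0.14.
Under exogeneity and monotonicity, PN = (p₁ − p₀) / p₁.
PN = (0.56 − 0.14) / 0.56 = 0.42 / 0.56 ≈ 0.7500

PN ≈ 0.750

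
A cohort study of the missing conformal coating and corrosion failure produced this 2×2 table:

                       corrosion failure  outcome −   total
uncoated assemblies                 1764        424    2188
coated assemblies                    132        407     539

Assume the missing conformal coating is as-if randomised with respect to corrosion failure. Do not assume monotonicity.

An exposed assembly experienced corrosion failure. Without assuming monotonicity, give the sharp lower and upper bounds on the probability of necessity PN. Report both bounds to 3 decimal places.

p₁ = P(outcome | exposed) = 1764/2188 = 0.80622
p₀ = P(outcome | unexposed) = 132/539 = 0.2449
Under exogeneity alone the bounds on PN are max{0,(p₁−p₀)/p₁} ≤ PN ≤ min{1,(1−p₀)/p₁}.
  lower = (p₁ − p₀)/p₁ = 0.56132 / 0.80622 ≈ 0.6962
  upper = min{1, (1 − p₀)/p₁} = 0.7551 / 0.80622 ≈ 0.9366

0.696 ≤ PN ≤ 0.937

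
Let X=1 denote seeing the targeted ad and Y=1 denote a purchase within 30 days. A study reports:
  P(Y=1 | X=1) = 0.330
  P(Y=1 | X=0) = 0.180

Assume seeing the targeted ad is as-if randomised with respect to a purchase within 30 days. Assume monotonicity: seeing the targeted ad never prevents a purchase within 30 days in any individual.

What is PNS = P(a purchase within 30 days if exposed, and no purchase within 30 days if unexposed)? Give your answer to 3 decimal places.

PNS ≈ 0.150

Let p₁ = 0.33, p₀ = 0.18.
Under exogeneity and monotonicity, PNS = p₁ − p₀.
PNS = 0.33 − 0.18 = 0.15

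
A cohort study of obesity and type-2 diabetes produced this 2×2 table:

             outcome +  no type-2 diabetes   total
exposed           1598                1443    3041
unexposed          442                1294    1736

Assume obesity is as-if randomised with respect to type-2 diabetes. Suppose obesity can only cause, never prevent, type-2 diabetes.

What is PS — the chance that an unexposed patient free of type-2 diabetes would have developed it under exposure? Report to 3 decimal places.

PS ≈ 0.363

p₁ = P(outcome | exposed) = 1598/3041 = 0.52549
p₀ = P(outcome | unexposed) = 442/1736 = 0.25461
Under exogeneity and monotonicity, PS = (p₁ − p₀)/(1 − p₀).
PS = (0.52549 − 0.25461) / 0.74539 ≈ 0.3634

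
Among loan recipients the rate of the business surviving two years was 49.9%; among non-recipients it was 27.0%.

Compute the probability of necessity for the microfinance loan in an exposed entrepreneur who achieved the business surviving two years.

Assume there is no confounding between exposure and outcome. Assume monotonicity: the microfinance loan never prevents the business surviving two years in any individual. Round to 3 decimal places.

p₁ = 0.499, p₀ = 0.27.
Under exogeneity and monotonicity, PN = (p₁ − p₀) / p₁.
PN = (0.499 − 0.27) / 0.499 = 0.229 / 0.499 ≈ 0.4589

PN ≈ 0.459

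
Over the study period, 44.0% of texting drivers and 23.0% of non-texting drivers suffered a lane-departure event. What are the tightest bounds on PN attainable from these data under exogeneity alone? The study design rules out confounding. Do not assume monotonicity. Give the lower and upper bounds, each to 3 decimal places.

p₁ = 0.44, p₀ = 0.23.
Under exogeneity alone the bounds on PN are max{0,(p₁−p₀)/p₁} ≤ PN ≤ min{1,(1−p₀)/p₁}.
  lower = (p₁ − p₀)/p₁ = 0.21 / 0.44 ≈ 0.4773
  upper = min{1, (1 − p₀)/p₁} = 0.77 / 0.44 ≈ 1.7500 → capped at 1

0.477 ≤ PN ≤ 1.000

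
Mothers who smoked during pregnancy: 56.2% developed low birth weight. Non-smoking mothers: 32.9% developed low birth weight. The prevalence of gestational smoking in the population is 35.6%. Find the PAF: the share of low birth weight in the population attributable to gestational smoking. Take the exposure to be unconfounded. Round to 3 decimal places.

PAF ≈ 0.201

p₁ = 0.562, p₀ = 0.329.
Overall risk P(Y=1) = π·p₁ + (1−π)·p₀ = 0.356×0.562 + 0.644×0.329 = 0.41195.
Under exogeneity, PAF = [P(Y=1) − p₀] / P(Y=1).
PAF = (0.41195 − 0.329) / 0.41195 ≈ 0.2014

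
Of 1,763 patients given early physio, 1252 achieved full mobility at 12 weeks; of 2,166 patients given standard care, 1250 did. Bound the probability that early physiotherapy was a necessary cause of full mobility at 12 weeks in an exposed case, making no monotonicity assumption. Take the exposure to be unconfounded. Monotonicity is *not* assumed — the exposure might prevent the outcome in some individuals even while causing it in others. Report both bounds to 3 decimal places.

0.187 ≤ PN ≤ 0.596

p₁ = P(outcome | exposed) = 1252/1763 = 0.71015
p₀ = P(outcome | unexposed) = 1250/2166 = 0.5771
Under exogeneity alone the bounds on PN are max{0,(p₁−p₀)/p₁} ≤ PN ≤ min{1,(1−p₀)/p₁}.
  lower = (p₁ − p₀)/p₁ = 0.13305 / 0.71015 ≈ 0.1874
  upper = min{1, (1 − p₀)/p₁} = 0.4229 / 0.71015 ≈ 0.5955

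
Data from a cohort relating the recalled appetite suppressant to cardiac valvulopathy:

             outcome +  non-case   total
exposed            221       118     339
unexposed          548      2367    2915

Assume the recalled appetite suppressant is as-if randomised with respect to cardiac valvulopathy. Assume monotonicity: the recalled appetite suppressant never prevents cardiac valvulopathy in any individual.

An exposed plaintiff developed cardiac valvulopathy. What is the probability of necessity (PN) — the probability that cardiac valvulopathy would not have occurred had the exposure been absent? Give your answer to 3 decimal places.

p₁ = P(outcome | exposed) = 221/339 = 0.65192
p₀ = P(outcome | unexposed) = 548/2915 = 0.18799
Under exogeneity and monotonicity, PN = (p₁ − p₀)/p₁.
PN = (0.65192 − 0.18799) / 0.65192 ≈ 0.7116

PN ≈ 0.712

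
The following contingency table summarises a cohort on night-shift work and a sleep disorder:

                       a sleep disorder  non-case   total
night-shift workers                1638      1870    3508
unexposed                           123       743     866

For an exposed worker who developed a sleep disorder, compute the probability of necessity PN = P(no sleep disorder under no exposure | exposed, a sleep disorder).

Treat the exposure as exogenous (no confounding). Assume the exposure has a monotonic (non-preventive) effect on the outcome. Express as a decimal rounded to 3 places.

p₁ = P(outcome | exposed) = 1638/3508 = 0.46693
p₀ = P(outcome | unexposed) = 123/866 = 0.14203
Under exogeneity and monotonicity, PN = (p₁ − p₀)/p₁.
PN = (0.46693 − 0.14203) / 0.46693 ≈ 0.6958

PN ≈ 0.696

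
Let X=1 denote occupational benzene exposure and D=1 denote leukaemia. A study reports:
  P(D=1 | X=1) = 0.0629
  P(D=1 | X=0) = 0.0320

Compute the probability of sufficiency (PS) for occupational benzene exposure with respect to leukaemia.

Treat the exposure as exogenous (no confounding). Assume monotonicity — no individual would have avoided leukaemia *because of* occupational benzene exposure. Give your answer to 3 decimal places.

PS ≈ 0.032

Let p₁ = 0.0629, p₀ = 0.032.
Under exogeneity and monotonicity, PS = (p₁ − p₀) / (1 − p₀).
PS = (0.0629 − 0.032) / (1 − 0.032) = 0.0309 / 0.968 ≈ 0.0319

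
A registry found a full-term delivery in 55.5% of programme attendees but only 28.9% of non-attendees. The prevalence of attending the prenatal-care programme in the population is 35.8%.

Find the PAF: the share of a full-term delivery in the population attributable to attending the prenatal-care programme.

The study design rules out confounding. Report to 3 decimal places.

p₁ = 0.555, p₀ = 0.289.
Overall risk P(Y=1) = π·p₁ + (1−π)·p₀ = 0.358×0.555 + 0.642×0.289 = 0.38423.
Under exogeneity, PAF = [P(Y=1) − p₀] / P(Y=1).
PAF = (0.38423 − 0.289) / 0.38423 ≈ 0.2478

PAF ≈ 0.248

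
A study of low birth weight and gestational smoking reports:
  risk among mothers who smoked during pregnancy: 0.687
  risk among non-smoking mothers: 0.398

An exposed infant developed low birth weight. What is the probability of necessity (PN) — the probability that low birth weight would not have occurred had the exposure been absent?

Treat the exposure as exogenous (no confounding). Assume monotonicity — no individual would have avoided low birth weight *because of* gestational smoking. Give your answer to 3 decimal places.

Let p₁ = 0.687, p₀ = 0.398.
Under exogeneity and monotonicity, PN = (p₁ − p₀) / p₁.
PN = (0.687 − 0.398) / 0.687 = 0.289 / 0.687 ≈ 0.4207

PN ≈ 0.421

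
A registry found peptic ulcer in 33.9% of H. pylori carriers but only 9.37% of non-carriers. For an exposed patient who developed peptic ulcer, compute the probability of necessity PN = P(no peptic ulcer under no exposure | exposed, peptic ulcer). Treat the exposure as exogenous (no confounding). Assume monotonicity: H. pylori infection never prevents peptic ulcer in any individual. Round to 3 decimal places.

p₁ = 0.339, p₀ = 0.0937.
Under exogeneity and monotonicity, PN = (p₁ − p₀) / p₁.
PN = (0.339 − 0.0937) / 0.339 = 0.2453 / 0.339 ≈ 0.7236

PN ≈ 0.724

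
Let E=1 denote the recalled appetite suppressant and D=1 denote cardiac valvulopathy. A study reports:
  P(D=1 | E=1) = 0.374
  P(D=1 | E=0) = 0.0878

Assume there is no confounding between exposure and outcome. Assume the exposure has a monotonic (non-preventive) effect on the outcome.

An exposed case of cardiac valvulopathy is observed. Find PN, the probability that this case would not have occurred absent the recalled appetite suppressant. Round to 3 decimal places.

PN ≈ 0.765

Let p₁ = 0.374, p₀ = 0.0878.
Under exogeneity and monotonicity, PN = (p₁ − p₀) / p₁.
PN = (0.374 − 0.0878) / 0.374 = 0.2862 / 0.374 ≈ 0.7652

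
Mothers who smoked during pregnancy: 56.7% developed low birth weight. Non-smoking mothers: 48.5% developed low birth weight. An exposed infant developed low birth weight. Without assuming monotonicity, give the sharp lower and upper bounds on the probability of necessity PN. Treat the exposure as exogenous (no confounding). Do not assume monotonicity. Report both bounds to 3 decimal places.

p₁ = 0.567, p₀ = 0.485.
Under exogeneity alone the bounds on PN are max{0,(p₁−p₀)/p₁} ≤ PN ≤ min{1,(1−p₀)/p₁}.
  lower = (p₁ − p₀)/p₁ = 0.082 / 0.567 ≈ 0.1446
  upper = min{1, (1 − p₀)/p₁} = 0.515 / 0.567 ≈ 0.9083

0.145 ≤ PN ≤ 0.908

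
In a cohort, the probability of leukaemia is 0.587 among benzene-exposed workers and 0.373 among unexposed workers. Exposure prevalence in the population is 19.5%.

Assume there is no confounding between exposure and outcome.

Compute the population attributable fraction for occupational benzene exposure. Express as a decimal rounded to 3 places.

Let p₁ = 0.587, p₀ = 0.373.
Overall risk P(Y=1) = π·p₁ + (1−π)·p₀ = 0.195×0.587 + 0.805×0.373 = 0.41473.
Under exogeneity, PAF = [P(Y=1) − p₀] / P(Y=1).
PAF = (0.41473 − 0.373) / 0.41473 ≈ 0.1006

PAF ≈ 0.101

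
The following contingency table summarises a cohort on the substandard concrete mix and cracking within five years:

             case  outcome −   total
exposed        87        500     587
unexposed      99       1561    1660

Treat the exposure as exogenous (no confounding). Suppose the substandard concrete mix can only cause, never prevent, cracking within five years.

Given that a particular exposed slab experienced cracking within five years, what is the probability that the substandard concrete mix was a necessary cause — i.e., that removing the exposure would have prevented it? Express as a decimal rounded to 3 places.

p₁ = P(outcome | exposed) = 87/587 = 0.14821
p₀ = P(outcome | unexposed) = 99/1660 = 0.059639
Under exogeneity and monotonicity, PN = (p₁ − p₀)/p₁.
PN = (0.14821 − 0.059639) / 0.14821 ≈ 0.5976

PN ≈ 0.598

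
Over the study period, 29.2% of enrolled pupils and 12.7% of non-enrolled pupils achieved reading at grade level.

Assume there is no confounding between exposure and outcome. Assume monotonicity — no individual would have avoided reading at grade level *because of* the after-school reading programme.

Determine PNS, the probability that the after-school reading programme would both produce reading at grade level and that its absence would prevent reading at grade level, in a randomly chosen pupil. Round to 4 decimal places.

p₁ = 0.292, p₀ = 0.127.
Under exogeneity and monotonicity, PNS = p₁ − p₀.
PNS = 0.292 − 0.127 = 0.165

PNS ≈ 0.1650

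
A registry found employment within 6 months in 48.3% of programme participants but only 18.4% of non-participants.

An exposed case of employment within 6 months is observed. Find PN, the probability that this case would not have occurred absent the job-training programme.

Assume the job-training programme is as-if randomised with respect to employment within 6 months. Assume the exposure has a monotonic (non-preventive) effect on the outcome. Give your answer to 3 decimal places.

PN ≈ 0.619

p₁ = 0.483, p₀ = 0.184.
Under exogeneity and monotonicity, PN = (p₁ − p₀) / p₁.
PN = (0.483 − 0.184) / 0.483 = 0.299 / 0.483 ≈ 0.6190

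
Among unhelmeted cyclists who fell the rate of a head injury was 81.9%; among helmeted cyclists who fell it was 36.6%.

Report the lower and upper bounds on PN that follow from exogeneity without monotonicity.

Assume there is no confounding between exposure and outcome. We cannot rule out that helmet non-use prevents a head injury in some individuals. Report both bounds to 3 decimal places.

0.553 ≤ PN ≤ 0.774

p₁ = 0.819, p₀ = 0.366.
Under exogeneity alone the bounds on PN are max{0,(p₁−p₀)/p₁} ≤ PN ≤ min{1,(1−p₀)/p₁}.
  lower = (p₁ − p₀)/p₁ = 0.453 / 0.819 ≈ 0.5531
  upper = min{1, (1 − p₀)/p₁} = 0.634 / 0.819 ≈ 0.7741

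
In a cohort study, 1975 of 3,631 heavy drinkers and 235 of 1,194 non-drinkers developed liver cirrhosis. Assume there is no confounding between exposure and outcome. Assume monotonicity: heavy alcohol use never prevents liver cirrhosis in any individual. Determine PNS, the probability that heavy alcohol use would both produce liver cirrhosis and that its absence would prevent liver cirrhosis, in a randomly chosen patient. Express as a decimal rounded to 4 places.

p₁ = P(outcome | exposed) = 1975/3631 = 0.54393
p₀ = P(outcome | unexposed) = 235/1194 = 0.19682
Under exogeneity and monotonicity, PNS = p₁ − p₀.
PNS = 0.54393 − 0.19682 = 0.34711

PNS ≈ 0.3471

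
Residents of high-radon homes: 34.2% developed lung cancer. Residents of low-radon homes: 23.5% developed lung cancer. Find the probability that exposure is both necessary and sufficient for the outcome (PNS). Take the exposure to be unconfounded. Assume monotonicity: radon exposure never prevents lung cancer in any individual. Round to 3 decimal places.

p₁ = 0.342, p₀ = 0.235.
Under exogeneity and monotonicity, PNS = p₁ − p₀.
PNS = 0.342 − 0.235 = 0.107

PNS ≈ 0.107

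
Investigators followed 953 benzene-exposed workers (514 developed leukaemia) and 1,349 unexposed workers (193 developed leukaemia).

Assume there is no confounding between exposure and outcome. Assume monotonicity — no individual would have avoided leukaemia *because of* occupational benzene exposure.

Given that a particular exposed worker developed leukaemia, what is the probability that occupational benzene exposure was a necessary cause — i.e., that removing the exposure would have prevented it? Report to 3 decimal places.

PN ≈ 0.735

p₁ = P(outcome | exposed) = 514/953 = 0.53935
p₀ = P(outcome | unexposed) = 193/1349 = 0.14307
Under exogeneity and monotonicity, PN = (p₁ − p₀) / p₁.
PN = (0.53935 − 0.14307) / 0.53935 = 0.39628 / 0.53935 ≈ 0.7347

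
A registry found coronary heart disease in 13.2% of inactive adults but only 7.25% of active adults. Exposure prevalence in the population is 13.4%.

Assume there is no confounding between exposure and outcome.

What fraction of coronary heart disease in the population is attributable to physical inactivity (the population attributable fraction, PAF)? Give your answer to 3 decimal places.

PAF ≈ 0.099

p₁ = 0.132, p₀ = 0.0725.
Overall risk P(Y=1) = π·p₁ + (1−π)·p₀ = 0.134×0.132 + 0.866×0.0725 = 0.080473.
Under exogeneity, PAF = [P(Y=1) − p₀] / P(Y=1).
PAF = (0.080473 − 0.0725) / 0.080473 ≈ 0.0991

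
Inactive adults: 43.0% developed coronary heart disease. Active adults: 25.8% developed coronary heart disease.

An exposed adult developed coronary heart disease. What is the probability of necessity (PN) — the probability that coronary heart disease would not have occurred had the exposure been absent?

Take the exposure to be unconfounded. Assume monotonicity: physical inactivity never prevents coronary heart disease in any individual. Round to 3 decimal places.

p₁ = 0.43, p₀ = 0.258.
Under exogeneity and monotonicity, PN = (p₁ − p₀) / p₁.
PN = (0.43 − 0.258) / 0.43 = 0.172 / 0.43 ≈ 0.4000

PN ≈ 0.400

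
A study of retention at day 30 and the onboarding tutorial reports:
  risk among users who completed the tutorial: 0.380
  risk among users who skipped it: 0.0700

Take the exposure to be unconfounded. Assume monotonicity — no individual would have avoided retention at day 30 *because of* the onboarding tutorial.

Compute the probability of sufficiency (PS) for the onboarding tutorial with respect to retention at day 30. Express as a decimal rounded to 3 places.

Let p₁ = 0.38, p₀ = 0.07.
Under exogeneity and monotonicity, PS = (p₁ − p₀) / (1 − p₀).
PS = (0.38 − 0.07) / (1 − 0.07) = 0.31 / 0.93 ≈ 0.3333

PS ≈ 0.333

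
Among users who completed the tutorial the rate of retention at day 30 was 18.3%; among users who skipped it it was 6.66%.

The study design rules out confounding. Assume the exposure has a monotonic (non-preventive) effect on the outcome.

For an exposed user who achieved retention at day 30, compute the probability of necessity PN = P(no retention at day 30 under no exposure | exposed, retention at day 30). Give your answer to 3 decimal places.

PN ≈ 0.636

p₁ = 0.183, p₀ = 0.0666.
Under exogeneity and monotonicity, PN = (p₁ − p₀) / p₁.
PN = (0.183 − 0.0666) / 0.183 = 0.1164 / 0.183 ≈ 0.6361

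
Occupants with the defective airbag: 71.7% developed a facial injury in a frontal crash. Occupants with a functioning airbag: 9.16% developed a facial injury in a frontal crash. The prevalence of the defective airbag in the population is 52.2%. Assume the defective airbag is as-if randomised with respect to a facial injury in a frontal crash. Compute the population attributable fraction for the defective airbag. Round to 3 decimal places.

p₁ = 0.717, p₀ = 0.0916.
Overall risk P(Y=1) = π·p₁ + (1−π)·p₀ = 0.522×0.717 + 0.478×0.0916 = 0.41806.
Under exogeneity, PAF = [P(Y=1) − p₀] / P(Y=1).
PAF = (0.41806 − 0.0916) / 0.41806 ≈ 0.7809

PAF ≈ 0.781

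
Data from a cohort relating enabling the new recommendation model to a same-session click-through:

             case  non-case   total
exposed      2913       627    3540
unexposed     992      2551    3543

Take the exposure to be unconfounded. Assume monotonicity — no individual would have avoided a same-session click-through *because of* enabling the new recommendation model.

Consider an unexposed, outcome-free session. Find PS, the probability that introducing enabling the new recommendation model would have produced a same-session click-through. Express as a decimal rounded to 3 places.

PS ≈ 0.754

p₁ = P(outcome | exposed) = 2913/3540 = 0.82288
p₀ = P(outcome | unexposed) = 992/3543 = 0.27999
Under exogeneity and monotonicity, PS = (p₁ − p₀)/(1 − p₀).
PS = (0.82288 − 0.27999) / 0.72001 ≈ 0.7540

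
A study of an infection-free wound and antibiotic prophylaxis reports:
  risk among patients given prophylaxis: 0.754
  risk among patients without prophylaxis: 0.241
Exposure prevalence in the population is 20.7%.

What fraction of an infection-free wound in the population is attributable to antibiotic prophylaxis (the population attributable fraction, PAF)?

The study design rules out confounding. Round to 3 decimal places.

PAF ≈ 0.306

Let p₁ = 0.754, p₀ = 0.241.
Overall risk P(Y=1) = π·p₁ + (1−π)·p₀ = 0.207×0.754 + 0.793×0.241 = 0.34719.
Under exogeneity, PAF = [P(Y=1) − p₀] / P(Y=1).
PAF = (0.34719 − 0.241) / 0.34719 ≈ 0.3059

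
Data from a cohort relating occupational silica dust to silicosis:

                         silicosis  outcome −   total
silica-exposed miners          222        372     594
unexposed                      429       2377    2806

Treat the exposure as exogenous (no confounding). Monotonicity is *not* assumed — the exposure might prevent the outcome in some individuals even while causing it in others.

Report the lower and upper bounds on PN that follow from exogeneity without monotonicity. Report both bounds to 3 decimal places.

0.591 ≤ PN ≤ 1.000

p₁ = P(outcome | exposed) = 222/594 = 0.37374
p₀ = P(outcome | unexposed) = 429/2806 = 0.15289
Under exogeneity alone the bounds on PN are max{0,(p₁−p₀)/p₁} ≤ PN ≤ min{1,(1−p₀)/p₁}.
  lower = (p₁ − p₀)/p₁ = 0.22085 / 0.37374 ≈ 0.5909
  upper = min{1, (1 − p₀)/p₁} = 0.84711 / 0.37374 ≈ 2.2666 → capped at 1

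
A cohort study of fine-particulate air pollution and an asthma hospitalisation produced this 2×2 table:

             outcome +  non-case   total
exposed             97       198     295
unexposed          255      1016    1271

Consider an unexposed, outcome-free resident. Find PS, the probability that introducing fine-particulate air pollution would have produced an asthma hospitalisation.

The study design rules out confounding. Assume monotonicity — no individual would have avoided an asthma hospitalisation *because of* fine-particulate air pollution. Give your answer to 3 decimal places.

PS ≈ 0.160

p₁ = P(outcome | exposed) = 97/295 = 0.32881
p₀ = P(outcome | unexposed) = 255/1271 = 0.20063
Under exogeneity and monotonicity, PS = (p₁ − p₀)/(1 − p₀).
PS = (0.32881 − 0.20063) / 0.79937 ≈ 0.1604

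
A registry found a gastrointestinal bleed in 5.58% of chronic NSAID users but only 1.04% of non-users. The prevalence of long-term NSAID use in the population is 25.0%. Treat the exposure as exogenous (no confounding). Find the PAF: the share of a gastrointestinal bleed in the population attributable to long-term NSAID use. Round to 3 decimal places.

p₁ = 0.0558, p₀ = 0.0104.
Overall risk P(Y=1) = π·p₁ + (1−π)·p₀ = 0.25×0.0558 + 0.75×0.0104 = 0.02175.
Under exogeneity, PAF = [P(Y=1) − p₀] / P(Y=1).
PAF = (0.02175 − 0.0104) / 0.02175 ≈ 0.5218

PAF ≈ 0.522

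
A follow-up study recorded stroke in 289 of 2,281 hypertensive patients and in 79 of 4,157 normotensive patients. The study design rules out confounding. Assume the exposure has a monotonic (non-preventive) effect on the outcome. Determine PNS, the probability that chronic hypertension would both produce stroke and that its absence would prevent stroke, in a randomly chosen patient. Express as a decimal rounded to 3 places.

p₁ = P(outcome | exposed) = 289/2281 = 0.1267
p₀ = P(outcome | unexposed) = 79/4157 = 0.019004
Under exogeneity and monotonicity, PNS = p₁ − p₀.
PNS = 0.1267 − 0.019004 = 0.10769

PNS ≈ 0.108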